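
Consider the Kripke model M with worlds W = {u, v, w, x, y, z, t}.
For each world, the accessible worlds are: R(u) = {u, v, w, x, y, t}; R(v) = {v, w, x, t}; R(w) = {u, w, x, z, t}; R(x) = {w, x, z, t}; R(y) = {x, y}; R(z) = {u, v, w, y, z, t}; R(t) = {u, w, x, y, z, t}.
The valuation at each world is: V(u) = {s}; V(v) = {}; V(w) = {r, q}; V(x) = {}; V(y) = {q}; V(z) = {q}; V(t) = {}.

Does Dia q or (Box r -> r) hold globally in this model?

Yes

Recall that Box ψ holds at a world iff ψ holds at every accessible world, and Dia ψ holds iff ψ holds at some accessible world.
Let φ = Dia q or (Box r -> r). Evaluate φ at each world:
  u (successors {u, v, w, x, y, t}): φ is true.
  v (successors {v, w, x, t}): φ is true.
  w (successors {u, w, x, z, t}): φ is true.
  x (successors {w, x, z, t}): φ is true.
  y (successors {x, y}): φ is true.
  z (successors {u, v, w, y, z, t}): φ is true.
  t (successors {u, w, x, y, z, t}): φ is true.
For instance, at z:
  At z: Dia q is true, Box r -> r is true, so Dia q or (Box r -> r) is true.
    At z: Dia q requires q at some successor in {u, v, w, y, z, t}.
      q holds at w, so Dia q is true at z.
    At z: Box r is false, r is false, so Box r -> r is true.
      At z: Box r requires r at every successor {u, v, w, y, z, t}.
        r fails at u, so Box r is false at z.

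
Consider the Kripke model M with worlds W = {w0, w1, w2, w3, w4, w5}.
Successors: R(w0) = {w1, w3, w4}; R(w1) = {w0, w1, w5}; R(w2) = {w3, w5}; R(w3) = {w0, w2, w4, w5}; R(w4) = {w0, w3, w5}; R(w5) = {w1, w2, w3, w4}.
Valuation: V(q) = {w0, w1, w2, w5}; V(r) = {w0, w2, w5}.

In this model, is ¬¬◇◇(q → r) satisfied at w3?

Yes

At w3: ¬◇◇(q → r) is false, so ¬¬◇◇(q → r) is true.
  At w3: ◇◇(q → r) is true, so ¬◇◇(q → r) is false.
    At w3: ◇◇(q → r) requires ◇(q → r) at some successor in {w0, w2, w4, w5}.
      ◇(q → r) holds at w0, so ◇◇(q → r) is true at w3.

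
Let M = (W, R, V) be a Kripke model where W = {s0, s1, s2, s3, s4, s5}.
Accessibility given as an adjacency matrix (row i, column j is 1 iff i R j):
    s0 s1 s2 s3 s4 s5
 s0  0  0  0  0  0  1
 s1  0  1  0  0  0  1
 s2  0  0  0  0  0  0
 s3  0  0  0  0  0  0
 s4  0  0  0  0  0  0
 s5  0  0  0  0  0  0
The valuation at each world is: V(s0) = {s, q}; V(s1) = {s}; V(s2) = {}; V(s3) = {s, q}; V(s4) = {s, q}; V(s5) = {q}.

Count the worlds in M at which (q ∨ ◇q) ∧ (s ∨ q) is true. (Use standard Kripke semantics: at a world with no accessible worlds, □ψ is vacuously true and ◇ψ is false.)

5

Let φ = (q ∨ ◇q) ∧ (s ∨ q). Evaluate φ at each world:
  s0 (successors {s5}): φ is true.
  s1 (successors {s1, s5}): φ is true.
  s2 (successors ∅): φ is false.
  s3 (successors ∅): φ is true.
  s4 (successors ∅): φ is true.
  s5 (successors ∅): φ is true.
For instance, at s0:
  At s0: q ∨ ◇q is true, s ∨ q is true, so (q ∨ ◇q) ∧ (s ∨ q) is true.
    At s0: q is true, ◇q is true, so q ∨ ◇q is true.
      At s0: ◇q requires q at some successor in {s5}.
        q holds at s5, so ◇q is true at s0.
Satisfying worlds: {s0, s1, s3, s4, s5}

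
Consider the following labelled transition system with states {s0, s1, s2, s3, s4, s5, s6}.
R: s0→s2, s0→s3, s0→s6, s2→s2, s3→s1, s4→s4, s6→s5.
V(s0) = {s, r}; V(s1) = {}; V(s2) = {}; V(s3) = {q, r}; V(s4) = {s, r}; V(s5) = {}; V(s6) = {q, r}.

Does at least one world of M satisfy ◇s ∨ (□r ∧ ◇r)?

Yes

Let φ = ◇s ∨ (□r ∧ ◇r). Evaluate φ at each world:
  s0 (successors {s2, s3, s6}): φ is false.
  s1 (successors ∅): φ is false.
  s2 (successors {s2}): φ is false.
  s3 (successors {s1}): φ is false.
  s4 (successors {s4}): φ is true.
  s5 (successors ∅): φ is false.
  s6 (successors {s5}): φ is false.
Detail at s4 (witness):
  At s4: ◇s is true, □r ∧ ◇r is true, so ◇s ∨ (□r ∧ ◇r) is true.
    At s4: ◇s requires s at some successor in {s4}.
      s holds at s4, so ◇s is true at s4.
    At s4: □r is true, ◇r is true, so □r ∧ ◇r is true.
      At s4: □r requires r at every successor {s4}.
        At s4: r is true.
      So □r is true at s4.
      At s4: ◇r requires r at some successor in {s4}.
        r holds at s4, so ◇r is true at s4.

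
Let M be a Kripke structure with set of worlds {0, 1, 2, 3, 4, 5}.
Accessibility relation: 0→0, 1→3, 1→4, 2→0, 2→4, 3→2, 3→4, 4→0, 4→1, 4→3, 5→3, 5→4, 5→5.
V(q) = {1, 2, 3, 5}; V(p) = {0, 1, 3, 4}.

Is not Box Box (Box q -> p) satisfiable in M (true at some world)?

Recall that Box ψ holds at a world iff ψ holds at every accessible world, and Dia ψ holds iff ψ holds at some accessible world.
Let φ = not Box Box (Box q -> p). Evaluate φ at each world:
  0 (successors {0}): φ is false.
  1 (successors {3, 4}): φ is false.
  2 (successors {0, 4}): φ is false.
  3 (successors {2, 4}): φ is false.
  4 (successors {0, 1, 3}): φ is false.
  5 (successors {3, 4, 5}): φ is false.
For instance, at 1:
  At 1: Box Box (Box q -> p) is true, so not Box Box (Box q -> p) is false.
    At 1: Box Box (Box q -> p) requires Box (Box q -> p) at every successor {3, 4}.
      At 3: Box (Box q -> p) is true.
      At 4: Box (Box q -> p) is true.
    So Box Box (Box q -> p) is true at 1.

No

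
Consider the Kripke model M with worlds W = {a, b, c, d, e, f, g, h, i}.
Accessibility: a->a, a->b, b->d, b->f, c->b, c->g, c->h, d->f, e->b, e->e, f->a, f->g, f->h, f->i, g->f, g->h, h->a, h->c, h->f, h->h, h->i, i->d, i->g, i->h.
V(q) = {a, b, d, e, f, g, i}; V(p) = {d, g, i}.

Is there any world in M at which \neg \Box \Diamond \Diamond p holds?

Let φ = \neg \Box \Diamond \Diamond p. Evaluate φ at each world:
  a (successors {a, b}): φ is false.
  b (successors {d, f}): φ is false.
  c (successors {b, g, h}): φ is false.
  d (successors {f}): φ is false.
  e (successors {b, e}): φ is false.
  f (successors {a, g, h, i}): φ is false.
  g (successors {f, h}): φ is false.
  h (successors {a, c, f, h, i}): φ is false.
  i (successors {d, g, h}): φ is false.
For instance, at f:
  At f: \Box \Diamond \Diamond p is true, so \neg \Box \Diamond \Diamond p is false.
    At f: \Box \Diamond \Diamond p requires \Diamond \Diamond p at every successor {a, g, h, i}.
      At a: \Diamond \Diamond p is true.
      At g: \Diamond \Diamond p is true.
      At h: \Diamond \Diamond p is true.
      At i: \Diamond \Diamond p is true.
    So \Box \Diamond \Diamond p is true at f.

No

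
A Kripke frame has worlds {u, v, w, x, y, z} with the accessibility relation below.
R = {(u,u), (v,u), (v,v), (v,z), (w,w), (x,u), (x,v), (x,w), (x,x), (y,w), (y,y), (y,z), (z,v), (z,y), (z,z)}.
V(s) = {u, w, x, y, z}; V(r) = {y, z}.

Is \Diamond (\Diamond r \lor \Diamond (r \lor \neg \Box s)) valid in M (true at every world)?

No

Let φ = \Diamond (\Diamond r \lor \Diamond (r \lor \neg \Box s)). Evaluate φ at each world:
  u (successors {u}): φ is false.
  v (successors {u, v, z}): φ is true.
  w (successors {w}): φ is false.
  x (successors {u, v, w, x}): φ is true.
  y (successors {w, y, z}): φ is true.
  z (successors {v, y, z}): φ is true.
Detail at u (counterexample):
  At u: \Diamond (\Diamond r \lor \Diamond (r \lor \neg \Box s)) requires \Diamond r \lor \Diamond (r \lor \neg \Box s) at some successor in {u}.
    At u: \Diamond r \lor \Diamond (r \lor \neg \Box s) is false.
  So \Diamond (\Diamond r \lor \Diamond (r \lor \neg \Box s)) is false at u.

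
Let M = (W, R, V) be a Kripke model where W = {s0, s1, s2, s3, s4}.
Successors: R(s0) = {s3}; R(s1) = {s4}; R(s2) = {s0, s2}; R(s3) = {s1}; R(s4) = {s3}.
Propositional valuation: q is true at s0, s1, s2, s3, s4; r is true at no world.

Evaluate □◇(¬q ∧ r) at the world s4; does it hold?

No

At s4: □◇(¬q ∧ r) requires ◇(¬q ∧ r) at every successor {s3}.
  ◇(¬q ∧ r) fails at s3, so □◇(¬q ∧ r) is false at s4.
    At s3: ◇(¬q ∧ r) requires ¬q ∧ r at some successor in {s1}.
      At s1: ¬q ∧ r is false.
    So ◇(¬q ∧ r) is false at s3.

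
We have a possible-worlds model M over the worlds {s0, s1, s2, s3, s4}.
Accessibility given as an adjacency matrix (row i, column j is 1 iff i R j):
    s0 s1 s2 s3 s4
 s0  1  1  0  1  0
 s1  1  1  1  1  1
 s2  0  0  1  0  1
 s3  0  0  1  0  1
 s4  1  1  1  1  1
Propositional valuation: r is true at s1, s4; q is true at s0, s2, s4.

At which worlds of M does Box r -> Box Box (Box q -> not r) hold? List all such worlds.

Let φ = Box r -> Box Box (Box q -> not r). Evaluate φ at each world:
  s0 (successors {s0, s1, s3}): φ is true.
  s1 (successors {s0, s1, s2, s3, s4}): φ is true.
  s2 (successors {s2, s4}): φ is true.
  s3 (successors {s2, s4}): φ is true.
  s4 (successors {s0, s1, s2, s3, s4}): φ is true.
For instance, at s0:
  At s0: Box r is false, Box Box (Box q -> not r) is true, so Box r -> Box Box (Box q -> not r) is true.
    At s0: Box r requires r at every successor {s0, s1, s3}.
      r fails at s0, so Box r is false at s0.
    At s0: Box Box (Box q -> not r) requires Box (Box q -> not r) at every successor {s0, s1, s3}.
      At s0: Box (Box q -> not r) is true.
      At s1: Box (Box q -> not r) is true.
      At s3: Box (Box q -> not r) is true.
    So Box Box (Box q -> not r) is true at s0.
Satisfying worlds: {s0, s1, s2, s3, s4}

s0, s1, s2, s3, s4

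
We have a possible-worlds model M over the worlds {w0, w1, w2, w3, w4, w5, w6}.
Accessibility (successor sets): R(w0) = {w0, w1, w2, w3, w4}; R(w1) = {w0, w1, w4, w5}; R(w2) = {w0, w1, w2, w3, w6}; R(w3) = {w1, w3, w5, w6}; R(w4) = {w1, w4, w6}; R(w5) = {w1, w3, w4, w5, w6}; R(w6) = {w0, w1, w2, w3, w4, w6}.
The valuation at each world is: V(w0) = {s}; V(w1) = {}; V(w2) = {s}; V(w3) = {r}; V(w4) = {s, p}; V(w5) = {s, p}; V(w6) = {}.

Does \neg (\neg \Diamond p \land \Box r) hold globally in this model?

Yes

Recall that \Box ψ holds at a world iff ψ holds at every accessible world, and \Diamond ψ holds iff ψ holds at some accessible world.
Let φ = \neg (\neg \Diamond p \land \Box r). Evaluate φ at each world:
  w0 (successors {w0, w1, w2, w3, w4}): φ is true.
  w1 (successors {w0, w1, w4, w5}): φ is true.
  w2 (successors {w0, w1, w2, w3, w6}): φ is true.
  w3 (successors {w1, w3, w5, w6}): φ is true.
  w4 (successors {w1, w4, w6}): φ is true.
  w5 (successors {w1, w3, w4, w5, w6}): φ is true.
  w6 (successors {w0, w1, w2, w3, w4, w6}): φ is true.
For instance, at w2:
  At w2: \neg \Diamond p \land \Box r is false, so \neg (\neg \Diamond p \land \Box r) is true.
    At w2: \neg \Diamond p is true, \Box r is false, so \neg \Diamond p \land \Box r is false.
      At w2: \Diamond p is false, so \neg \Diamond p is true.
      At w2: \Box r requires r at every successor {w0, w1, w2, w3, w6}.
        r fails at w0, so \Box r is false at w2.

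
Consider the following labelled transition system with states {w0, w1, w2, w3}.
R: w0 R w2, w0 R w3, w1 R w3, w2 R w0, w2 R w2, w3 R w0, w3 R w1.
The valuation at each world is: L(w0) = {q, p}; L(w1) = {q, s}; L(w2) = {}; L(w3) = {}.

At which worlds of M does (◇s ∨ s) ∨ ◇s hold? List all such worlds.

w1, w3

Let φ = (◇s ∨ s) ∨ ◇s. Evaluate φ at each world:
  w0 (successors {w2, w3}): φ is false.
  w1 (successors {w3}): φ is true.
  w2 (successors {w0, w2}): φ is false.
  w3 (successors {w0, w1}): φ is true.
For instance, at w2:
  At w2: ◇s ∨ s is false, ◇s is false, so (◇s ∨ s) ∨ ◇s is false.
    At w2: ◇s is false, s is false, so ◇s ∨ s is false.
      At w2: ◇s requires s at some successor in {w0, w2}.
        At w0: s is false.
        At w2: s is false.
      So ◇s is false at w2.
    At w2: ◇s requires s at some successor in {w0, w2}.
      At w0: s is false.
      At w2: s is false.
    So ◇s is false at w2.
Satisfying worlds: {w1, w3}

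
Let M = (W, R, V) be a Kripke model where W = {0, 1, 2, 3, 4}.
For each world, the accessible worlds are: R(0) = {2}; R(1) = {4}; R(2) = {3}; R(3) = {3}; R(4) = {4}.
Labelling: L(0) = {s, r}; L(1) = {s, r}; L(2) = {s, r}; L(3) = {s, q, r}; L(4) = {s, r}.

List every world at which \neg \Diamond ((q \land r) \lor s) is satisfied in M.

Let φ = \neg \Diamond ((q \land r) \lor s). Evaluate φ at each world:
  0 (successors {2}): φ is false.
  1 (successors {4}): φ is false.
  2 (successors {3}): φ is false.
  3 (successors {3}): φ is false.
  4 (successors {4}): φ is false.
For instance, at 2:
  At 2: \Diamond ((q \land r) \lor s) is true, so \neg \Diamond ((q \land r) \lor s) is false.
    At 2: \Diamond ((q \land r) \lor s) requires (q \land r) \lor s at some successor in {3}.
      (q \land r) \lor s holds at 3, so \Diamond ((q \land r) \lor s) is true at 2.
Satisfying worlds: none.

none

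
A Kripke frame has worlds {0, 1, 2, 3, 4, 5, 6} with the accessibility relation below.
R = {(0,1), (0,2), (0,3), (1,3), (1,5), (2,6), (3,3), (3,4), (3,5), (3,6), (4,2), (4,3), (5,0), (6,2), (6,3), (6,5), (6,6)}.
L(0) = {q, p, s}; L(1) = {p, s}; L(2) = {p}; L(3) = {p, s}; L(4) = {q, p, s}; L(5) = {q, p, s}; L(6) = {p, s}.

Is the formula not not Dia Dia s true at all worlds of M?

Yes

Let φ = not not Dia Dia s. Evaluate φ at each world:
  0 (successors {1, 2, 3}): φ is true.
  1 (successors {3, 5}): φ is true.
  2 (successors {6}): φ is true.
  3 (successors {3, 4, 5, 6}): φ is true.
  4 (successors {2, 3}): φ is true.
  5 (successors {0}): φ is true.
  6 (successors {2, 3, 5, 6}): φ is true.
For instance, at 0:
  At 0: not Dia Dia s is false, so not not Dia Dia s is true.
    At 0: Dia Dia s is true, so not Dia Dia s is false.
      At 0: Dia Dia s requires Dia s at some successor in {1, 2, 3}.
        Dia s holds at 1, so Dia Dia s is true at 0.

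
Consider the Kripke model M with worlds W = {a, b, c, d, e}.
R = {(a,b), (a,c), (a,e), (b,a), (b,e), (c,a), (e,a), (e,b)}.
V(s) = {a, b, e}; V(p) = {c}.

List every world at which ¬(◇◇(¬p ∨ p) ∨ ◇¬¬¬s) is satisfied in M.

d

Recall that ◇ψ holds at a world iff ψ holds at some accessible world.
Let φ = ¬(◇◇(¬p ∨ p) ∨ ◇¬¬¬s). Evaluate φ at each world:
  a (successors {b, c, e}): φ is false.
  b (successors {a, e}): φ is false.
  c (successors {a}): φ is false.
  d (successors ∅): φ is true.
  e (successors {a, b}): φ is false.
For instance, at a:
  At a: ◇◇(¬p ∨ p) ∨ ◇¬¬¬s is true, so ¬(◇◇(¬p ∨ p) ∨ ◇¬¬¬s) is false.
    At a: ◇◇(¬p ∨ p) is true, ◇¬¬¬s is true, so ◇◇(¬p ∨ p) ∨ ◇¬¬¬s is true.
      At a: ◇◇(¬p ∨ p) requires ◇(¬p ∨ p) at some successor in {b, c, e}.
        ◇(¬p ∨ p) holds at b, so ◇◇(¬p ∨ p) is true at a.
      At a: ◇¬¬¬s requires ¬¬¬s at some successor in {b, c, e}.
        ¬¬¬s holds at c, so ◇¬¬¬s is true at a.
Satisfying worlds: {d}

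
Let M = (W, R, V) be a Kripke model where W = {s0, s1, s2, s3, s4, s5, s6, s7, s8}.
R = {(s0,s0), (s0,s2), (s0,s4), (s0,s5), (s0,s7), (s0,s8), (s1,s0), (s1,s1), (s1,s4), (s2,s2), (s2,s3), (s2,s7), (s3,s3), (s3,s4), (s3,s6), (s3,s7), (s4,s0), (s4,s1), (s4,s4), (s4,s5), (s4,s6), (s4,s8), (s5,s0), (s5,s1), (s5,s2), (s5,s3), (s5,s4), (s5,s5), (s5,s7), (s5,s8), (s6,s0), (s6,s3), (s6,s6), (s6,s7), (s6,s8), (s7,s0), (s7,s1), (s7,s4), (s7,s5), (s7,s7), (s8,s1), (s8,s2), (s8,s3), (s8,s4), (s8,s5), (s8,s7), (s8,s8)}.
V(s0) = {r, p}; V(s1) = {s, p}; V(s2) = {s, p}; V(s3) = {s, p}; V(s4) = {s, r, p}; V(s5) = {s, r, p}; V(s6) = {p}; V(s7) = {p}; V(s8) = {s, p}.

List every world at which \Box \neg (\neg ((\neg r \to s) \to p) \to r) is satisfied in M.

none

Let φ = \Box \neg (\neg ((\neg r \to s) \to p) \to r). Evaluate φ at each world:
  s0 (successors {s0, s2, s4, s5, s7, s8}): φ is false.
  s1 (successors {s0, s1, s4}): φ is false.
  s2 (successors {s2, s3, s7}): φ is false.
  s3 (successors {s3, s4, s6, s7}): φ is false.
  s4 (successors {s0, s1, s4, s5, s6, s8}): φ is false.
  s5 (successors {s0, s1, s2, s3, s4, s5, s7, s8}): φ is false.
  s6 (successors {s0, s3, s6, s7, s8}): φ is false.
  s7 (successors {s0, s1, s4, s5, s7}): φ is false.
  s8 (successors {s1, s2, s3, s4, s5, s7, s8}): φ is false.
For instance, at s2:
  At s2: \Box \neg (\neg ((\neg r \to s) \to p) \to r) requires \neg (\neg ((\neg r \to s) \to p) \to r) at every successor {s2, s3, s7}.
    \neg (\neg ((\neg r \to s) \to p) \to r) fails at s2, so \Box \neg (\neg ((\neg r \to s) \to p) \to r) is false at s2.
Satisfying worlds: none.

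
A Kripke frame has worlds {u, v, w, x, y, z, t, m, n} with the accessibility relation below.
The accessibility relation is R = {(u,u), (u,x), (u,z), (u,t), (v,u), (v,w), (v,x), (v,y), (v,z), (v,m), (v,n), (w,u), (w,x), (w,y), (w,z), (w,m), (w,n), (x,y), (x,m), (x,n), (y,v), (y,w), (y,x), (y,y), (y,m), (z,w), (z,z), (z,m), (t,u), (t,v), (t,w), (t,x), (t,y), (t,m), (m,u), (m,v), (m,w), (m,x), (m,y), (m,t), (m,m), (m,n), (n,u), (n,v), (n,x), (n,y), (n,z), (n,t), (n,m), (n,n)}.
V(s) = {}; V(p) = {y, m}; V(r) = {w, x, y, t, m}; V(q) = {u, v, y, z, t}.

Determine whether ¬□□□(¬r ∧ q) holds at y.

Yes

Recall that □ψ holds at a world iff ψ holds at every accessible world, and ◇ψ holds iff ψ holds at some accessible world.
At y: □□□(¬r ∧ q) is false, so ¬□□□(¬r ∧ q) is true.
  At y: □□□(¬r ∧ q) requires □□(¬r ∧ q) at every successor {v, w, x, y, m}.
    □□(¬r ∧ q) fails at v, so □□□(¬r ∧ q) is false at y.
      At v: □□(¬r ∧ q) requires □(¬r ∧ q) at every successor {u, w, x, y, z, m, n}.
        □(¬r ∧ q) fails at u, so □□(¬r ∧ q) is false at v.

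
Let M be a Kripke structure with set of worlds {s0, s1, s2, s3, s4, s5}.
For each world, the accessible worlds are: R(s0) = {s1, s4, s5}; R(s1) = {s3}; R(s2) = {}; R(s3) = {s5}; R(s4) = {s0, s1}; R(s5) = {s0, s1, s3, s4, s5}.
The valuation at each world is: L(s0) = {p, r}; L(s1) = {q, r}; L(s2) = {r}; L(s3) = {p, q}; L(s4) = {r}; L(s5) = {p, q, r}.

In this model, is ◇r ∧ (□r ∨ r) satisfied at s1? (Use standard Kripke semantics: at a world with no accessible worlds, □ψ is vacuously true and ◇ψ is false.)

At s1: ◇r is false, □r ∨ r is true, so ◇r ∧ (□r ∨ r) is false.
  At s1: ◇r requires r at some successor in {s3}.
    At s3: r is false.
  So ◇r is false at s1.
  At s1: □r is false, r is true, so □r ∨ r is true.
    At s1: □r requires r at every successor {s3}.
      r fails at s3, so □r is false at s1.

No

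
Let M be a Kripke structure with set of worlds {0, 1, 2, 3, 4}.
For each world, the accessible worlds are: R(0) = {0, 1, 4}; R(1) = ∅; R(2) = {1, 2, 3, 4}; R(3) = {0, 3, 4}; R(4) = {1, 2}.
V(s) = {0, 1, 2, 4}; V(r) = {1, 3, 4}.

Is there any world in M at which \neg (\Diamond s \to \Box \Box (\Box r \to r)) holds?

No

Let φ = \neg (\Diamond s \to \Box \Box (\Box r \to r)). Evaluate φ at each world:
  0 (successors {0, 1, 4}): φ is false.
  1 (successors ∅): φ is false.
  2 (successors {1, 2, 3, 4}): φ is false.
  3 (successors {0, 3, 4}): φ is false.
  4 (successors {1, 2}): φ is false.
For instance, at 4:
  At 4: \Diamond s \to \Box \Box (\Box r \to r) is true, so \neg (\Diamond s \to \Box \Box (\Box r \to r)) is false.
    At 4: \Diamond s is true, \Box \Box (\Box r \to r) is true, so \Diamond s \to \Box \Box (\Box r \to r) is true.
      At 4: \Diamond s requires s at some successor in {1, 2}.
        s holds at 1, so \Diamond s is true at 4.
      At 4: \Box \Box (\Box r \to r) requires \Box (\Box r \to r) at every successor {1, 2}.
        At 1: \Box (\Box r \to r) is true.
        At 2: \Box (\Box r \to r) is true.
      So \Box \Box (\Box r \to r) is true at 4.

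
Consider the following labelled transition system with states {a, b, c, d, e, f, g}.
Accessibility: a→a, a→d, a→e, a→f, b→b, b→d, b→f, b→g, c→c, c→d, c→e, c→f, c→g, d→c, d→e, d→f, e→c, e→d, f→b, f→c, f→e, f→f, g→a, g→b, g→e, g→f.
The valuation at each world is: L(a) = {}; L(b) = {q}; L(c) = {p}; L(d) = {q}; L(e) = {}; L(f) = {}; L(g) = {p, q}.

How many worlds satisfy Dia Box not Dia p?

0

Let φ = Dia Box not Dia p. Evaluate φ at each world:
  a (successors {a, d, e, f}): φ is false.
  b (successors {b, d, f, g}): φ is false.
  c (successors {c, d, e, f, g}): φ is false.
  d (successors {c, e, f}): φ is false.
  e (successors {c, d}): φ is false.
  f (successors {b, c, e, f}): φ is false.
  g (successors {a, b, e, f}): φ is false.
For instance, at b:
  At b: Dia Box not Dia p requires Box not Dia p at some successor in {b, d, f, g}.
    At b: Box not Dia p is false.
    At d: Box not Dia p is false.
    At f: Box not Dia p is false.
    At g: Box not Dia p is false.
  So Dia Box not Dia p is false at b.
Satisfying worlds: none.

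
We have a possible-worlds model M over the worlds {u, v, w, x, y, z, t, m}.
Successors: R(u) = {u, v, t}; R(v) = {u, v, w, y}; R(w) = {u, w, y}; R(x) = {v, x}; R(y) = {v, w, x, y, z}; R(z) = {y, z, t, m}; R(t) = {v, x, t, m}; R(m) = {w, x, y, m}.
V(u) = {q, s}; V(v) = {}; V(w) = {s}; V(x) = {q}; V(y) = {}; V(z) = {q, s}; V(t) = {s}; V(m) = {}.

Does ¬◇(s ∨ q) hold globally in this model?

No

Let φ = ¬◇(s ∨ q). Evaluate φ at each world:
  u (successors {u, v, t}): φ is false.
  v (successors {u, v, w, y}): φ is false.
  w (successors {u, w, y}): φ is false.
  x (successors {v, x}): φ is false.
  y (successors {v, w, x, y, z}): φ is false.
  z (successors {y, z, t, m}): φ is false.
  t (successors {v, x, t, m}): φ is false.
  m (successors {w, x, y, m}): φ is false.
Detail at u (counterexample):
  At u: ◇(s ∨ q) is true, so ¬◇(s ∨ q) is false.
    At u: ◇(s ∨ q) requires s ∨ q at some successor in {u, v, t}.
      s ∨ q holds at u, so ◇(s ∨ q) is true at u.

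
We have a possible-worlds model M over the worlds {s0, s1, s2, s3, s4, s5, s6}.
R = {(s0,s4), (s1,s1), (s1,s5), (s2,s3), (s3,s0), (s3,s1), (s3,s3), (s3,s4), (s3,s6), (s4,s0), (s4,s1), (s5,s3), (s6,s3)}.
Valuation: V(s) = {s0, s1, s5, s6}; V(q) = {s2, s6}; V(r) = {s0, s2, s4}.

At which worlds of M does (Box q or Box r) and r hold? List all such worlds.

s0

Let φ = (Box q or Box r) and r. Evaluate φ at each world:
  s0 (successors {s4}): φ is true.
  s1 (successors {s1, s5}): φ is false.
  s2 (successors {s3}): φ is false.
  s3 (successors {s0, s1, s3, s4, s6}): φ is false.
  s4 (successors {s0, s1}): φ is false.
  s5 (successors {s3}): φ is false.
  s6 (successors {s3}): φ is false.
For instance, at s4:
  At s4: Box q or Box r is false, r is true, so (Box q or Box r) and r is false.
    At s4: Box q is false, Box r is false, so Box q or Box r is false.
      At s4: Box q requires q at every successor {s0, s1}.
        q fails at s0, so Box q is false at s4.
      At s4: Box r requires r at every successor {s0, s1}.
        r fails at s1, so Box r is false at s4.
Satisfying worlds: {s0}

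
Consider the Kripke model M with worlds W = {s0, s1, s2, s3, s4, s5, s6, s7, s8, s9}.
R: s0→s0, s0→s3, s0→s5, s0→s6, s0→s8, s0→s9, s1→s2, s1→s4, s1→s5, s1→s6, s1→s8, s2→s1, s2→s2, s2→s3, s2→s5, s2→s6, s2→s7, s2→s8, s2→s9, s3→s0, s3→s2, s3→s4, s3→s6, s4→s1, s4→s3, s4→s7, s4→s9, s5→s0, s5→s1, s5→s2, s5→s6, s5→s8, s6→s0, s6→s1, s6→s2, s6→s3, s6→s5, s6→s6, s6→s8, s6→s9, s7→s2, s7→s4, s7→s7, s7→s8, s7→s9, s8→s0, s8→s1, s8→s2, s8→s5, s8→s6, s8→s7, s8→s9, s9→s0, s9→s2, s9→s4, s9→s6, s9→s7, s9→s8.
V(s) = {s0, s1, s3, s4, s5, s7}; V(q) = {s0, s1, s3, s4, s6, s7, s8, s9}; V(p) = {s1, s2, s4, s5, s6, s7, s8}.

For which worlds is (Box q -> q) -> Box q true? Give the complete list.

s4

Let φ = (Box q -> q) -> Box q. Evaluate φ at each world:
  s0 (successors {s0, s3, s5, s6, s8, s9}): φ is false.
  s1 (successors {s2, s4, s5, s6, s8}): φ is false.
  s2 (successors {s1, s2, s3, s5, s6, s7, s8, s9}): φ is false.
  s3 (successors {s0, s2, s4, s6}): φ is false.
  s4 (successors {s1, s3, s7, s9}): φ is true.
  s5 (successors {s0, s1, s2, s6, s8}): φ is false.
  s6 (successors {s0, s1, s2, s3, s5, s6, s8, s9}): φ is false.
  s7 (successors {s2, s4, s7, s8, s9}): φ is false.
  s8 (successors {s0, s1, s2, s5, s6, s7, s9}): φ is false.
  s9 (successors {s0, s2, s4, s6, s7, s8}): φ is false.
For instance, at s4:
  At s4: Box q -> q is true, Box q is true, so (Box q -> q) -> Box q is true.
    At s4: Box q is true, q is true, so Box q -> q is true.
      At s4: Box q requires q at every successor {s1, s3, s7, s9}.
        At s1: q is true.
        At s3: q is true.
        At s7: q is true.
        At s9: q is true.
      So Box q is true at s4.
    At s4: Box q requires q at every successor {s1, s3, s7, s9}.
      At s1: q is true.
      At s3: q is true.
      At s7: q is true.
      At s9: q is true.
    So Box q is true at s4.
Satisfying worlds: {s4}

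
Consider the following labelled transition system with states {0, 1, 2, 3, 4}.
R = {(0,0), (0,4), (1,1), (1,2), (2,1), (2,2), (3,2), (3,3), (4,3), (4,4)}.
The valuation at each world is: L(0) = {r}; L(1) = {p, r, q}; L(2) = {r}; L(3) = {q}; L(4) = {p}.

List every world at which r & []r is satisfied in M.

Recall that []ψ holds at a world iff ψ holds at every accessible world, and <>ψ holds iff ψ holds at some accessible world.
Let φ = r & []r. Evaluate φ at each world:
  0 (successors {0, 4}): φ is false.
  1 (successors {1, 2}): φ is true.
  2 (successors {1, 2}): φ is true.
  3 (successors {2, 3}): φ is false.
  4 (successors {3, 4}): φ is false.
For instance, at 1:
  At 1: r is true, []r is true, so r & []r is true.
    At 1: []r requires r at every successor {1, 2}.
      At 1: r is true.
      At 2: r is true.
    So []r is true at 1.
Satisfying worlds: {1, 2}

1, 2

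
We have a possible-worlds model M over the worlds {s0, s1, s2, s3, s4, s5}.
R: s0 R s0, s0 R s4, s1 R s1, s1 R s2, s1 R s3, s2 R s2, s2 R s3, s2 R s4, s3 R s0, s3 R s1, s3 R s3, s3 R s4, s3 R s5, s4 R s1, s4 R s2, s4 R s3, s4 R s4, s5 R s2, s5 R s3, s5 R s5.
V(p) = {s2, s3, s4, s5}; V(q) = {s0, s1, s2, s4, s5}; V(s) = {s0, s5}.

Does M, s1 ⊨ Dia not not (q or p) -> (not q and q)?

No

Recall that Dia ψ holds at a world iff ψ holds at some accessible world.
At s1: Dia not not (q or p) is true, not q and q is false, so Dia not not (q or p) -> (not q and q) is false.
  At s1: Dia not not (q or p) requires not not (q or p) at some successor in {s1, s2, s3}.
    not not (q or p) holds at s1, so Dia not not (q or p) is true at s1.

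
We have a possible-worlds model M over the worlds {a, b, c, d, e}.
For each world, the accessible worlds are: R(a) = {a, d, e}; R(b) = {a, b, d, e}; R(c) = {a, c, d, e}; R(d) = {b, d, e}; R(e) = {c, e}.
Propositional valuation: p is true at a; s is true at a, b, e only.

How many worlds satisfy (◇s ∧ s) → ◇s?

Let φ = (◇s ∧ s) → ◇s. Evaluate φ at each world:
  a (successors {a, d, e}): φ is true.
  b (successors {a, b, d, e}): φ is true.
  c (successors {a, c, d, e}): φ is true.
  d (successors {b, d, e}): φ is true.
  e (successors {c, e}): φ is true.
For instance, at e:
  At e: ◇s ∧ s is true, ◇s is true, so (◇s ∧ s) → ◇s is true.
    At e: ◇s is true, s is true, so ◇s ∧ s is true.
      At e: ◇s requires s at some successor in {c, e}.
        s holds at e, so ◇s is true at e.
    At e: ◇s requires s at some successor in {c, e}.
      s holds at e, so ◇s is true at e.
Satisfying worlds: {a, b, c, d, e}

5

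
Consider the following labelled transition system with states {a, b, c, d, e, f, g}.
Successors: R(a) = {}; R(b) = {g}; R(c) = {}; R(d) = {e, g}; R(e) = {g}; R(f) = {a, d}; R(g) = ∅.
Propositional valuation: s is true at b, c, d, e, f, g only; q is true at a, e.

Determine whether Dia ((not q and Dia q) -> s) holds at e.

At e: Dia ((not q and Dia q) -> s) requires (not q and Dia q) -> s at some successor in {g}.
  (not q and Dia q) -> s holds at g, so Dia ((not q and Dia q) -> s) is true at e.
    At g: not q and Dia q is false, s is true, so (not q and Dia q) -> s is true.
      At g: not q is true, Dia q is false, so not q and Dia q is false.

Yes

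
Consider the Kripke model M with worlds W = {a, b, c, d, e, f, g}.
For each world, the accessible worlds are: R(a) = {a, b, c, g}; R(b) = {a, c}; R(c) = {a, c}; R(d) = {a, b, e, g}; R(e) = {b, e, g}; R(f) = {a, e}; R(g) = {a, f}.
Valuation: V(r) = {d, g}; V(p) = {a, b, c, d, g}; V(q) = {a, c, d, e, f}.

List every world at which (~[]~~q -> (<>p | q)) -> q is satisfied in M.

a, c, d, e, f

Recall that []ψ holds at a world iff ψ holds at every accessible world, and <>ψ holds iff ψ holds at some accessible world.
Let φ = (~[]~~q -> (<>p | q)) -> q. Evaluate φ at each world:
  a (successors {a, b, c, g}): φ is true.
  b (successors {a, c}): φ is false.
  c (successors {a, c}): φ is true.
  d (successors {a, b, e, g}): φ is true.
  e (successors {b, e, g}): φ is true.
  f (successors {a, e}): φ is true.
  g (successors {a, f}): φ is false.
For instance, at a:
  At a: ~[]~~q -> (<>p | q) is true, q is true, so (~[]~~q -> (<>p | q)) -> q is true.
    At a: ~[]~~q is true, <>p | q is true, so ~[]~~q -> (<>p | q) is true.
      At a: []~~q is false, so ~[]~~q is true.
      At a: <>p is true, q is true, so <>p | q is true.
Satisfying worlds: {a, c, d, e, f}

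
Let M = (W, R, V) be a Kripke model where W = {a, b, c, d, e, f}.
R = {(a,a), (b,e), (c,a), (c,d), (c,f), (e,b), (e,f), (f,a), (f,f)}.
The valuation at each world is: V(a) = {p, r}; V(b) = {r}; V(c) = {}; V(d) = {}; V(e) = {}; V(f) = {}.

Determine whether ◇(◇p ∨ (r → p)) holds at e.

At e: ◇(◇p ∨ (r → p)) requires ◇p ∨ (r → p) at some successor in {b, f}.
  ◇p ∨ (r → p) holds at f, so ◇(◇p ∨ (r → p)) is true at e.
    At f: ◇p is true, r → p is true, so ◇p ∨ (r → p) is true.
      At f: ◇p requires p at some successor in {a, f}.
        p holds at a, so ◇p is true at f.

Yes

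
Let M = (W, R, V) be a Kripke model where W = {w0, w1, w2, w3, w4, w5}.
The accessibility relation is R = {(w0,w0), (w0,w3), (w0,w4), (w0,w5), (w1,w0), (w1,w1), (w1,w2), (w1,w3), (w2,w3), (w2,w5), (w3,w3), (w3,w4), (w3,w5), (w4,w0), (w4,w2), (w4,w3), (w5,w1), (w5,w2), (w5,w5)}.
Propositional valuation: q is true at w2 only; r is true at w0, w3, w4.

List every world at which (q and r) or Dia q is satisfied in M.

Let φ = (q and r) or Dia q. Evaluate φ at each world:
  w0 (successors {w0, w3, w4, w5}): φ is false.
  w1 (successors {w0, w1, w2, w3}): φ is true.
  w2 (successors {w3, w5}): φ is false.
  w3 (successors {w3, w4, w5}): φ is false.
  w4 (successors {w0, w2, w3}): φ is true.
  w5 (successors {w1, w2, w5}): φ is true.
For instance, at w4:
  At w4: q and r is false, Dia q is true, so (q and r) or Dia q is true.
    At w4: Dia q requires q at some successor in {w0, w2, w3}.
      q holds at w2, so Dia q is true at w4.
Satisfying worlds: {w1, w4, w5}

w1, w4, w5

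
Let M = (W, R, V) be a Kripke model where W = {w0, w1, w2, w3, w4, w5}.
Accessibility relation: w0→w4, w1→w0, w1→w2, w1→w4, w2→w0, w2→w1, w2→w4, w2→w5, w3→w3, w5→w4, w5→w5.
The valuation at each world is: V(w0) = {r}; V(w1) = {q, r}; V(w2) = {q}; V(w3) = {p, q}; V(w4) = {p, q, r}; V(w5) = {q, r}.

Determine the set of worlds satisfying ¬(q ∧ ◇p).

w0, w4

Recall that ◇ψ holds at a world iff ψ holds at some accessible world.
Let φ = ¬(q ∧ ◇p). Evaluate φ at each world:
  w0 (successors {w4}): φ is true.
  w1 (successors {w0, w2, w4}): φ is false.
  w2 (successors {w0, w1, w4, w5}): φ is false.
  w3 (successors {w3}): φ is false.
  w4 (successors ∅): φ is true.
  w5 (successors {w4, w5}): φ is false.
For instance, at w5:
  At w5: q ∧ ◇p is true, so ¬(q ∧ ◇p) is false.
    At w5: q is true, ◇p is true, so q ∧ ◇p is true.
      At w5: ◇p requires p at some successor in {w4, w5}.
        p holds at w4, so ◇p is true at w5.
Satisfying worlds: {w0, w4}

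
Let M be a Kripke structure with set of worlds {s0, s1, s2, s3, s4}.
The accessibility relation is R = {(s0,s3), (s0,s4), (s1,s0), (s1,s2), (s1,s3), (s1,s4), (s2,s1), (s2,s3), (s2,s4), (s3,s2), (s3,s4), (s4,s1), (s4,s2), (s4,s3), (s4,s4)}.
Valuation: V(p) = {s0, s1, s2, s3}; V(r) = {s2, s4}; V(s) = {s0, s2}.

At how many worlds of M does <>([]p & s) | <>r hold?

Let φ = <>([]p & s) | <>r. Evaluate φ at each world:
  s0 (successors {s3, s4}): φ is true.
  s1 (successors {s0, s2, s3, s4}): φ is true.
  s2 (successors {s1, s3, s4}): φ is true.
  s3 (successors {s2, s4}): φ is true.
  s4 (successors {s1, s2, s3, s4}): φ is true.
For instance, at s4:
  At s4: <>([]p & s) is false, <>r is true, so <>([]p & s) | <>r is true.
    At s4: <>([]p & s) requires []p & s at some successor in {s1, s2, s3, s4}.
      At s1: []p & s is false.
      At s2: []p & s is false.
      At s3: []p & s is false.
      At s4: []p & s is false.
    So <>([]p & s) is false at s4.
    At s4: <>r requires r at some successor in {s1, s2, s3, s4}.
      r holds at s2, so <>r is true at s4.
Satisfying worlds: {s0, s1, s2, s3, s4}

5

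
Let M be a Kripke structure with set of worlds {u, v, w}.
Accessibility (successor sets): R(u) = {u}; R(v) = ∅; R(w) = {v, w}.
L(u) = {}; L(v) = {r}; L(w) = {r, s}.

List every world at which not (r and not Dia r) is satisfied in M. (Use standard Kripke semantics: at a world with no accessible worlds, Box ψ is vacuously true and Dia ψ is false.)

Let φ = not (r and not Dia r). Evaluate φ at each world:
  u (successors {u}): φ is true.
  v (successors ∅): φ is false.
  w (successors {v, w}): φ is true.
For instance, at u:
  At u: r and not Dia r is false, so not (r and not Dia r) is true.
    At u: r is false, not Dia r is true, so r and not Dia r is false.
      At u: Dia r is false, so not Dia r is true.
Satisfying worlds: {u, w}

u, w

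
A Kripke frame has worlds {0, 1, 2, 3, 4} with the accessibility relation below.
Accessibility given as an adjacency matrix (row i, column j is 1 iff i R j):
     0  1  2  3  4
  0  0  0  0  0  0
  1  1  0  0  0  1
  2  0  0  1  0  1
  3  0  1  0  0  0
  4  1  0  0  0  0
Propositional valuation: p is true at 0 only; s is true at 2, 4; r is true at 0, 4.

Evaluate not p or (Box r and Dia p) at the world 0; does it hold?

No

At 0: not p is false, Box r and Dia p is false, so not p or (Box r and Dia p) is false.
  At 0: Box r is true, Dia p is false, so Box r and Dia p is false.
    At 0: no accessible worlds, so Box r holds vacuously.
    At 0: no accessible worlds, so Dia p is false.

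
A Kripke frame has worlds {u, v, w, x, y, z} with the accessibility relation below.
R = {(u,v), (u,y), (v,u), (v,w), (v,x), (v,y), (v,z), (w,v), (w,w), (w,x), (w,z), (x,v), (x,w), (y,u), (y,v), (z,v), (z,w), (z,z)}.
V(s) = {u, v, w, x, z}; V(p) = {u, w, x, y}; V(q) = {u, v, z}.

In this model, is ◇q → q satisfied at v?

Recall that ◇ψ holds at a world iff ψ holds at some accessible world.
At v: ◇q is true, q is true, so ◇q → q is true.
  At v: ◇q requires q at some successor in {u, w, x, y, z}.
    q holds at u, so ◇q is true at v.

Yes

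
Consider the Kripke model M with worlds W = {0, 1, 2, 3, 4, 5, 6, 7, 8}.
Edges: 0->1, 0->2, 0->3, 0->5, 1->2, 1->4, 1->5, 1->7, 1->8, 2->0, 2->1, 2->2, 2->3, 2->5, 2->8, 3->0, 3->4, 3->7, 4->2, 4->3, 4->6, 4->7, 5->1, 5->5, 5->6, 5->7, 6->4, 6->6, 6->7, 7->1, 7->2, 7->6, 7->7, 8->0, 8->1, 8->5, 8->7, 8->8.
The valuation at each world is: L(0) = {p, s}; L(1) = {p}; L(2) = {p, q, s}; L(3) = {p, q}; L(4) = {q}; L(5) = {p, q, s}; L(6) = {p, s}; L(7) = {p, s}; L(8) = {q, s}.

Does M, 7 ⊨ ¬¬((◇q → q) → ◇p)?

Recall that ◇ψ holds at a world iff ψ holds at some accessible world.
At 7: ¬((◇q → q) → ◇p) is false, so ¬¬((◇q → q) → ◇p) is true.
  At 7: (◇q → q) → ◇p is true, so ¬((◇q → q) → ◇p) is false.
    At 7: ◇q → q is false, ◇p is true, so (◇q → q) → ◇p is true.
      At 7: ◇q is true, q is false, so ◇q → q is false.
      At 7: ◇p requires p at some successor in {1, 2, 6, 7}.
        p holds at 1, so ◇p is true at 7.

Yes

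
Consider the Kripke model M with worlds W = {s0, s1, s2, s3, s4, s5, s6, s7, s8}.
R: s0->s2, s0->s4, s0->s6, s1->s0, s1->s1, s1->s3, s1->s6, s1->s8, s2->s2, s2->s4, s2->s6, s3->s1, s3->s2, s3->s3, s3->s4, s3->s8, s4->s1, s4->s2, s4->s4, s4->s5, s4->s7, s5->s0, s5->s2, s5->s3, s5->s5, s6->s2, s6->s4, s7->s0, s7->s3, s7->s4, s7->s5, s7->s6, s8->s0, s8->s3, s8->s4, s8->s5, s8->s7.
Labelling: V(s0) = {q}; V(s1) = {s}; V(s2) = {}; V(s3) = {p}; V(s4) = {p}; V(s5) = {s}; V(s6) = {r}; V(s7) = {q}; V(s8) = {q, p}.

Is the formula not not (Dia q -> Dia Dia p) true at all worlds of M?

Yes

Recall that Dia ψ holds at a world iff ψ holds at some accessible world.
Let φ = not not (Dia q -> Dia Dia p). Evaluate φ at each world:
  s0 (successors {s2, s4, s6}): φ is true.
  s1 (successors {s0, s1, s3, s6, s8}): φ is true.
  s2 (successors {s2, s4, s6}): φ is true.
  s3 (successors {s1, s2, s3, s4, s8}): φ is true.
  s4 (successors {s1, s2, s4, s5, s7}): φ is true.
  s5 (successors {s0, s2, s3, s5}): φ is true.
  s6 (successors {s2, s4}): φ is true.
  s7 (successors {s0, s3, s4, s5, s6}): φ is true.
  s8 (successors {s0, s3, s4, s5, s7}): φ is true.
For instance, at s0:
  At s0: not (Dia q -> Dia Dia p) is false, so not not (Dia q -> Dia Dia p) is true.
    At s0: Dia q -> Dia Dia p is true, so not (Dia q -> Dia Dia p) is false.
      At s0: Dia q is false, Dia Dia p is true, so Dia q -> Dia Dia p is true.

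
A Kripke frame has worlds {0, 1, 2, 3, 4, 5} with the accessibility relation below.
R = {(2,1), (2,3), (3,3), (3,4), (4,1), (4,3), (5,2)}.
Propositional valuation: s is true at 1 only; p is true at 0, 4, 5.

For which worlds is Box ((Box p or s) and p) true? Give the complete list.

0, 1

Let φ = Box ((Box p or s) and p). Evaluate φ at each world:
  0 (successors ∅): φ is true.
  1 (successors ∅): φ is true.
  2 (successors {1, 3}): φ is false.
  3 (successors {3, 4}): φ is false.
  4 (successors {1, 3}): φ is false.
  5 (successors {2}): φ is false.
For instance, at 4:
  At 4: Box ((Box p or s) and p) requires (Box p or s) and p at every successor {1, 3}.
    (Box p or s) and p fails at 1, so Box ((Box p or s) and p) is false at 4.
      At 1: Box p or s is true, p is false, so (Box p or s) and p is false.
Satisfying worlds: {0, 1}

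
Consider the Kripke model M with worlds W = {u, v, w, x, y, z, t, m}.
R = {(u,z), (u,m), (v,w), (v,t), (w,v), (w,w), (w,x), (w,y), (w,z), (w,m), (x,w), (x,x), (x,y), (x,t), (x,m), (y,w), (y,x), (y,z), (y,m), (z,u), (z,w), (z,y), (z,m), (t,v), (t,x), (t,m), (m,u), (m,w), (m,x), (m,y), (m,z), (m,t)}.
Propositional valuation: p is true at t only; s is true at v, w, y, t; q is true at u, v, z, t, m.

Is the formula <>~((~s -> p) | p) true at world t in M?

Yes

Recall that <>ψ holds at a world iff ψ holds at some accessible world.
At t: <>~((~s -> p) | p) requires ~((~s -> p) | p) at some successor in {v, x, m}.
  ~((~s -> p) | p) holds at x, so <>~((~s -> p) | p) is true at t.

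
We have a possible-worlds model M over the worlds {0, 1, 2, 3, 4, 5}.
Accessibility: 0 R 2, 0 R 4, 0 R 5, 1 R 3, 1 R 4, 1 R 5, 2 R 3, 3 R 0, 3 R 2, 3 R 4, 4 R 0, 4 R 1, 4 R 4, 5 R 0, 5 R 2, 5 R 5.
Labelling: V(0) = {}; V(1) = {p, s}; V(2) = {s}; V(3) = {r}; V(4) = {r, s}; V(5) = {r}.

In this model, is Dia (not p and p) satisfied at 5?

No

At 5: Dia (not p and p) requires not p and p at some successor in {0, 2, 5}.
  At 0: not p and p is false.
  At 2: not p and p is false.
  At 5: not p and p is false.
So Dia (not p and p) is false at 5.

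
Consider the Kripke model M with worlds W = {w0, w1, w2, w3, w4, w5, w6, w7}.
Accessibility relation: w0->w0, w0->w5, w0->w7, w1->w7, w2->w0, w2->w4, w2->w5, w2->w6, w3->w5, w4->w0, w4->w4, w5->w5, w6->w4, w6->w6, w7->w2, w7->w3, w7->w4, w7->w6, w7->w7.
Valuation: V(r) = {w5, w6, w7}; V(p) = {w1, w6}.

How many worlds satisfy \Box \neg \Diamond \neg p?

0

Recall that \Box ψ holds at a world iff ψ holds at every accessible world, and \Diamond ψ holds iff ψ holds at some accessible world.
Let φ = \Box \neg \Diamond \neg p. Evaluate φ at each world:
  w0 (successors {w0, w5, w7}): φ is false.
  w1 (successors {w7}): φ is false.
  w2 (successors {w0, w4, w5, w6}): φ is false.
  w3 (successors {w5}): φ is false.
  w4 (successors {w0, w4}): φ is false.
  w5 (successors {w5}): φ is false.
  w6 (successors {w4, w6}): φ is false.
  w7 (successors {w2, w3, w4, w6, w7}): φ is false.
For instance, at w5:
  At w5: \Box \neg \Diamond \neg p requires \neg \Diamond \neg p at every successor {w5}.
    \neg \Diamond \neg p fails at w5, so \Box \neg \Diamond \neg p is false at w5.
      At w5: \Diamond \neg p is true, so \neg \Diamond \neg p is false.
Satisfying worlds: none.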